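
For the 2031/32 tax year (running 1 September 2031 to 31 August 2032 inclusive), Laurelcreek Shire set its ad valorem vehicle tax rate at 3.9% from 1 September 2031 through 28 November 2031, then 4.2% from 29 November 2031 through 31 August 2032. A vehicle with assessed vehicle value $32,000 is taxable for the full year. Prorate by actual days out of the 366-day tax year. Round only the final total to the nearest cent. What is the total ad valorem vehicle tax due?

1 September – 28 November 2031: 89 days at 3.9% → $32,000 × 3.9% × 89/366 = $303.4754
29 November 2031 – 31 August 2032: 277 days at 4.2% → $32,000 × 4.2% × 277/366 = $1,017.1803
Total = $1,320.6557

$1,320.66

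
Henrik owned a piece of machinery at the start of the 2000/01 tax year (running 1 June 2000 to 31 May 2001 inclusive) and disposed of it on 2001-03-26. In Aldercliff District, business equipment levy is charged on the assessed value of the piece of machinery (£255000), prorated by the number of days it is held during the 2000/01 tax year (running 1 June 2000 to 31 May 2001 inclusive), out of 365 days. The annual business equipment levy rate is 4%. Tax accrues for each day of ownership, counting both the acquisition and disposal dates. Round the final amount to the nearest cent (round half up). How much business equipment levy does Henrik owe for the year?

£8355.62

Days held (2000-06-01 to 2001-03-26): 299 out of 365
Tax = £255000 × 4% × 299/365 = £8355.6164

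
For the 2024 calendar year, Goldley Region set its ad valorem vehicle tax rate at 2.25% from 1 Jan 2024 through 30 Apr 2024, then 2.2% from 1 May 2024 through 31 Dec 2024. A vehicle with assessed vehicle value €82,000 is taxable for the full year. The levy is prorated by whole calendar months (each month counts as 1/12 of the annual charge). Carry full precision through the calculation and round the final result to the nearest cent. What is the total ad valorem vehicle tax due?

1 Jan – 30 Apr 2024: 4 months at 2.25% → €82,000 × 2.25% × 4/12 = €615.0000
1 May – 31 Dec 2024: 8 months at 2.2% → €82,000 × 2.2% × 8/12 = €1,202.6667
Total = €1,817.6667

€1,817.67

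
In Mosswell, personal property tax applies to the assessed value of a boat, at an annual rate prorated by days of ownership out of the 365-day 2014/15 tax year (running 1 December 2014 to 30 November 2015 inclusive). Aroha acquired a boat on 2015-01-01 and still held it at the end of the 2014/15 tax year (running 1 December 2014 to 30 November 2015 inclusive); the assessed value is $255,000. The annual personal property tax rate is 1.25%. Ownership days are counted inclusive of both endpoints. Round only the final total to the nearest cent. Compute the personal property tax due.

Days held (2015-01-01 to 2015-11-30): 334 out of 365
Tax = $255,000 × 1.25% × 334/365 = $2,916.7808

$2,916.78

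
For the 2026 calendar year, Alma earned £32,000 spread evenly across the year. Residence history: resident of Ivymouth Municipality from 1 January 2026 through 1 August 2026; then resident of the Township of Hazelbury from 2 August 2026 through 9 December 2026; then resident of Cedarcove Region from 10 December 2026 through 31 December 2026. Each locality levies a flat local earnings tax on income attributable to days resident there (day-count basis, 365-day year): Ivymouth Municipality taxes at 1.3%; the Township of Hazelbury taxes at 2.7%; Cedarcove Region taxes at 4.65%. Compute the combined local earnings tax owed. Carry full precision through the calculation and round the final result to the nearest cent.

£640.18

Ivymouth Municipality, 1 January – 1 August 2026: 213 days → £32,000 × 1.3% × 213/365 = £242.7616
The Township of Hazelbury, 2 August – 9 December 2026: 130 days → £32,000 × 2.7% × 130/365 = £307.7260
Cedarcove Region, 10 December – 31 December 2026: 22 days → £32,000 × 4.65% × 22/365 = £89.6877
Total = £640.1753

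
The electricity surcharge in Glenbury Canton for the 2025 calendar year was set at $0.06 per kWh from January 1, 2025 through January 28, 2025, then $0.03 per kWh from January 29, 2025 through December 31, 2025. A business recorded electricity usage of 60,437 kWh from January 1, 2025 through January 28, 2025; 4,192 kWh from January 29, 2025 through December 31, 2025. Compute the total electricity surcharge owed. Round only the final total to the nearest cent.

$3,751.98

January 1 – January 28, 2025: 60,437 kWh at $0.06/kWh → $3,626.22
January 29 – December 31, 2025: 4,192 kWh at $0.03/kWh → $125.76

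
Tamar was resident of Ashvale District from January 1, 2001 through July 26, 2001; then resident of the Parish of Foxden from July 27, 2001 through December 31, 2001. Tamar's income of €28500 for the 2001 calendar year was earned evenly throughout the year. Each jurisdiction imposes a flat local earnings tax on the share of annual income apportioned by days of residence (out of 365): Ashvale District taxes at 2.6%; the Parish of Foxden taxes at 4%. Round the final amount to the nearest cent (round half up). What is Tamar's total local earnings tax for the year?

Ashvale District, January 1 – July 26, 2001: 207 days → €28500 × 2.6% × 207/365 = €420.2384
The Parish of Foxden, July 27 – December 31, 2001: 158 days → €28500 × 4% × 158/365 = €493.4795
Total = €913.7178

€913.72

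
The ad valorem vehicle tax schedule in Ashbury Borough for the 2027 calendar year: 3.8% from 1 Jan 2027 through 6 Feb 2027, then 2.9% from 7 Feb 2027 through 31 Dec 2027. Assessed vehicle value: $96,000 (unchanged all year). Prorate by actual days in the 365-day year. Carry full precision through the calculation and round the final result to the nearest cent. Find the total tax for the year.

$2,871.58

1 Jan – 6 Feb 2027: 37 days at 3.8% → $96,000 × 3.8% × 37/365 = $369.7973
7 Feb – 31 Dec 2027: 328 days at 2.9% → $96,000 × 2.9% × 328/365 = $2,501.7863
Total = $2,871.5836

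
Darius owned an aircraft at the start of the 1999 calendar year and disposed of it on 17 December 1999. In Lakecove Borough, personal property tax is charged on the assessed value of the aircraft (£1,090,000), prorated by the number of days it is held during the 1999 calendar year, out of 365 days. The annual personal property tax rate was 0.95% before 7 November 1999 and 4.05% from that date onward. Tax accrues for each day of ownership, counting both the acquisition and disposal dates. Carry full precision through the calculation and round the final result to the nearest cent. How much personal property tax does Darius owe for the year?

1 January – 6 November 1999: 310 days at 0.95% → £1,090,000 × 0.95% × 310/365 = £8,794.6575
7 November – 17 December 1999: 41 days at 4.05% → £1,090,000 × 4.05% × 41/365 = £4,958.7534
Total = £13,753.4110

£13,753.41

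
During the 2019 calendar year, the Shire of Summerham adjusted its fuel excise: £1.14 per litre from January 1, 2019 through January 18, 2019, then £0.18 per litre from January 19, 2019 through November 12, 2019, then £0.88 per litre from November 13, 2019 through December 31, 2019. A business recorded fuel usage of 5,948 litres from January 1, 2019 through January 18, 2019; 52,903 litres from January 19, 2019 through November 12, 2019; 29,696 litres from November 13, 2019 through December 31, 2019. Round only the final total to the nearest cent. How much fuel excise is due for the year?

January 1 – January 18, 2019: 5,948 litres at £1.14/litre → £6780.72
January 19 – November 12, 2019: 52,903 litres at £0.18/litre → £9522.54
November 13 – December 31, 2019: 29,696 litres at £0.88/litre → £26132.48

£42435.74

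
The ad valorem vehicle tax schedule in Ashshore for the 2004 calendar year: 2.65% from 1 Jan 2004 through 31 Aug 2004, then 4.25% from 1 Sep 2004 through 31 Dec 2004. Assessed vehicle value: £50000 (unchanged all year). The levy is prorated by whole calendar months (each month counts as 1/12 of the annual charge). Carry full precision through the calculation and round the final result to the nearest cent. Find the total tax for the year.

1 Jan – 31 Aug 2004: 8 months at 2.65% → £50000 × 2.65% × 8/12 = £883.3333
1 Sep – 31 Dec 2004: 4 months at 4.25% → £50000 × 4.25% × 4/12 = £708.3333
Total = £1591.6667

£1591.67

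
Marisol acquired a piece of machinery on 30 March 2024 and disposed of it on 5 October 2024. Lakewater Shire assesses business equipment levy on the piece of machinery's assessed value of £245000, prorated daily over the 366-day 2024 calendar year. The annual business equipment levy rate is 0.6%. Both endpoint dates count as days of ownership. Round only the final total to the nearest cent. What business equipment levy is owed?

£763.11

Days held (30 March – 5 October 2024): 190 out of 366
Tax = £245000 × 0.6% × 190/366 = £763.1148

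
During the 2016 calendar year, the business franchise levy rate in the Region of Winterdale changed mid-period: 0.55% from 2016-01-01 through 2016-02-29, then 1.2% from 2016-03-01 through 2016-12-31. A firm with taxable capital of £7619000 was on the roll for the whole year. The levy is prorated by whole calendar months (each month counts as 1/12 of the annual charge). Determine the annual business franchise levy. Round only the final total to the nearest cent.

£83174.08

2016-01-01 to 2016-02-29: 2 months at 0.55% → £7619000 × 0.55% × 2/12 = £6984.0833
2016-03-01 to 2016-12-31: 10 months at 1.2% → £7619000 × 1.2% × 10/12 = £76190.0000
Total = £83174.0833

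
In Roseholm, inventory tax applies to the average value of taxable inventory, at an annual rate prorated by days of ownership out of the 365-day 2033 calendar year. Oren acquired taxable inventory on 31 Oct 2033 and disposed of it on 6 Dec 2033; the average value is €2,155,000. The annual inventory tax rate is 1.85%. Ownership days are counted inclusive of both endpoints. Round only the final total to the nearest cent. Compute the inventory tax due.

Days held (31 Oct – 6 Dec 2033): 37 out of 365
Tax = €2,155,000 × 1.85% × 37/365 = €4,041.3630

€4,041.36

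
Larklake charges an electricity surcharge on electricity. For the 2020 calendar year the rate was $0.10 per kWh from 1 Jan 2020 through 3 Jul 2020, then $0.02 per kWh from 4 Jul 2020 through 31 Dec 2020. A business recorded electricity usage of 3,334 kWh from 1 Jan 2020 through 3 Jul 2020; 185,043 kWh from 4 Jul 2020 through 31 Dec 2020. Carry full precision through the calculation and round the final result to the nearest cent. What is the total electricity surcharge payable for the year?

$4,034.26

1 Jan – 3 Jul 2020: 3,334 kWh at $0.10/kWh → $333.40
4 Jul – 31 Dec 2020: 185,043 kWh at $0.02/kWh → $3,700.86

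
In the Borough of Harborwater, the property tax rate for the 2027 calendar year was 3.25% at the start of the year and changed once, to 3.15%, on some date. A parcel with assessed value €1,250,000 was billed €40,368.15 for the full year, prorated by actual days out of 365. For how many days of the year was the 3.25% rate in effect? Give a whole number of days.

Let d = days at the first rate; then 365 − d days at the second rate.
€1,250,000 × [3.25%·d + 3.15%·(365−d)] / 365 = €40,368.15
Solving gives d = 290, so the new rate took effect on 18 Oct 2027.

290 days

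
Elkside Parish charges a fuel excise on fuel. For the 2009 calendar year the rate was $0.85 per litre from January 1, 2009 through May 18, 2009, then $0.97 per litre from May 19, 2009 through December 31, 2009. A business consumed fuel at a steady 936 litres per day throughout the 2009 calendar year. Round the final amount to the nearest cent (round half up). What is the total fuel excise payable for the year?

January 1 – May 18, 2009: 138 days × 936 litres/day = 129,168 litres at $0.85/litre → $109,792.80
May 19 – December 31, 2009: 227 days × 936 litres/day = 212,472 litres at $0.97/litre → $206,097.84

$315,890.64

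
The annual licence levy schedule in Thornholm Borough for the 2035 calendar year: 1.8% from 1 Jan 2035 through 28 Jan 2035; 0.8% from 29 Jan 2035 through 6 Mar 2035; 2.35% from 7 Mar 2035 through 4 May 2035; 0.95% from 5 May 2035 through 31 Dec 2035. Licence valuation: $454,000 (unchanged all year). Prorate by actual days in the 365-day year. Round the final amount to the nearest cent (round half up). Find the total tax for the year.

$5,567.41

1 Jan – 28 Jan 2035: 28 days at 1.8% → $454,000 × 1.8% × 28/365 = $626.8932
29 Jan – 6 Mar 2035: 37 days at 0.8% → $454,000 × 0.8% × 37/365 = $368.1753
7 Mar – 4 May 2035: 59 days at 2.35% → $454,000 × 2.35% × 59/365 = $1,724.5781
5 May – 31 Dec 2035: 241 days at 0.95% → $454,000 × 0.95% × 241/365 = $2,847.7616
Total = $5,567.4082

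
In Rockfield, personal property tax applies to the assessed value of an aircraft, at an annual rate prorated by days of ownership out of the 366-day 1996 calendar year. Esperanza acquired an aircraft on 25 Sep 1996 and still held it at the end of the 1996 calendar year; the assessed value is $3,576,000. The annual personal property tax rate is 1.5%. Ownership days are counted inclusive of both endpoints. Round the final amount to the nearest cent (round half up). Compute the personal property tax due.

$14,362.62

Days held (25 Sep – 31 Dec 1996): 98 out of 366
Tax = $3,576,000 × 1.5% × 98/366 = $14,362.6230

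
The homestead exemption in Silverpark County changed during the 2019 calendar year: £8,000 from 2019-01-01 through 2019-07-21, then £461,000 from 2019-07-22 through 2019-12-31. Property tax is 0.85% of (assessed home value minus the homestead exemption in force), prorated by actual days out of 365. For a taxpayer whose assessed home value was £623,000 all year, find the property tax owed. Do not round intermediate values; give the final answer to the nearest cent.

£3,507.96

2019-01-01 to 2019-07-21: 202 days, exemption £8,000 → (£623,000 − £8,000) × 0.85% × 202/365 = £2,893.0274
2019-07-22 to 2019-12-31: 163 days, exemption £461,000 → (£623,000 − £461,000) × 0.85% × 163/365 = £614.9342
Total = £3,507.9616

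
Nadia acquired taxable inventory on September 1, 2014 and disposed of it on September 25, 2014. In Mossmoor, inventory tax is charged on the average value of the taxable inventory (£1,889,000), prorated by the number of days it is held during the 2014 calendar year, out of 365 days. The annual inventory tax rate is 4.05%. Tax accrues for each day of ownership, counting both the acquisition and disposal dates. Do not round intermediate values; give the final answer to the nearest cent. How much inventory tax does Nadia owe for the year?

Days held (September 1 – September 25, 2014): 25 out of 365
Tax = £1,889,000 × 4.05% × 25/365 = £5,240.0342

£5,240.03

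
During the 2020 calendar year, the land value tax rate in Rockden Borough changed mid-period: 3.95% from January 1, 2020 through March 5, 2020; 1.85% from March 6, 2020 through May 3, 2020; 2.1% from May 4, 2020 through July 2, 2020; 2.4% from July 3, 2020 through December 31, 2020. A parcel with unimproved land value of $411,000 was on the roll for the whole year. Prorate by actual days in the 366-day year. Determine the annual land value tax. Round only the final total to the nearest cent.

January 1 – March 5, 2020: 65 days at 3.95% → $411,000 × 3.95% × 65/366 = $2,883.1762
March 6 – May 3, 2020: 59 days at 1.85% → $411,000 × 1.85% × 59/366 = $1,225.7008
May 4 – July 2, 2020: 60 days at 2.1% → $411,000 × 2.1% × 60/366 = $1,414.9180
July 3 – December 31, 2020: 182 days at 2.4% → $411,000 × 2.4% × 182/366 = $4,905.0492
Total = $10,428.8443

$10,428.84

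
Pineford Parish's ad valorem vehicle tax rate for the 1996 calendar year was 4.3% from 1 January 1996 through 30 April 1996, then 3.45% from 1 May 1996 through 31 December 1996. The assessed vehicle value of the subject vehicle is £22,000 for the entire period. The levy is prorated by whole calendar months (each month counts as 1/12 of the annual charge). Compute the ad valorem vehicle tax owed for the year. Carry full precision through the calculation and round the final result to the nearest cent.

£821.33

1 January – 30 April 1996: 4 months at 4.3% → £22,000 × 4.3% × 4/12 = £315.3333
1 May – 31 December 1996: 8 months at 3.45% → £22,000 × 3.45% × 8/12 = £506.0000
Total = £821.3333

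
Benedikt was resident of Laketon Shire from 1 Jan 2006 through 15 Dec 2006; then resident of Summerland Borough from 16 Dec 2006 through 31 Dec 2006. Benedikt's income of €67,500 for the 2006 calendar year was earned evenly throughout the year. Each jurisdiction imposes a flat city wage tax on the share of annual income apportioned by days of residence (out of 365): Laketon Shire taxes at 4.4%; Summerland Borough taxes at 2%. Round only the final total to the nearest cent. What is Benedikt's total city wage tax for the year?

€2,898.99

Laketon Shire, 1 Jan – 15 Dec 2006: 349 days → €67,500 × 4.4% × 349/365 = €2,839.8082
Summerland Borough, 16 Dec – 31 Dec 2006: 16 days → €67,500 × 2% × 16/365 = €59.1781
Total = €2,898.9863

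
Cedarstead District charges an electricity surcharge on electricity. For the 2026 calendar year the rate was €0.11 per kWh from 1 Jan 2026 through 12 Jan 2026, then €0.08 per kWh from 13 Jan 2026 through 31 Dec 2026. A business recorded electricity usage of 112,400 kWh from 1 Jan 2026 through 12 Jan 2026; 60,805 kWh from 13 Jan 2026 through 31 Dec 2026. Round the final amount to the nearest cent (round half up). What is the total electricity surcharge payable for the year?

1 Jan – 12 Jan 2026: 112,400 kWh at €0.11/kWh → €12,364.00
13 Jan – 31 Dec 2026: 60,805 kWh at €0.08/kWh → €4,864.40

€17,228.40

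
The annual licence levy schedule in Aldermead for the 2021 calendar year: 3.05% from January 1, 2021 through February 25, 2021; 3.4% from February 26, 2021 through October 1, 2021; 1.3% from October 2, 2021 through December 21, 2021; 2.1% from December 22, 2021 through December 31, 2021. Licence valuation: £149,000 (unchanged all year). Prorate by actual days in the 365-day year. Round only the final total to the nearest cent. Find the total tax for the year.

£4,238.54

January 1 – February 25, 2021: 56 days at 3.05% → £149,000 × 3.05% × 56/365 = £697.2384
February 26 – October 1, 2021: 218 days at 3.4% → £149,000 × 3.4% × 218/365 = £3,025.7205
October 2 – December 21, 2021: 81 days at 1.3% → £149,000 × 1.3% × 81/365 = £429.8548
December 22 – December 31, 2021: 10 days at 2.1% → £149,000 × 2.1% × 10/365 = £85.7260
Total = £4,238.5397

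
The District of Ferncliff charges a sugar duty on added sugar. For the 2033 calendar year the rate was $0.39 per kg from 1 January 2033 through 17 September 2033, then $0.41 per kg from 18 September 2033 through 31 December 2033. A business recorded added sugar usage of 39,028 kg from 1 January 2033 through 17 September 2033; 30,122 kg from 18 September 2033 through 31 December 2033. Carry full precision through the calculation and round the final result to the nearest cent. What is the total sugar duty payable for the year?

1 January – 17 September 2033: 39,028 kg at $0.39/kg → $15,220.92
18 September – 31 December 2033: 30,122 kg at $0.41/kg → $12,350.02

$27,570.94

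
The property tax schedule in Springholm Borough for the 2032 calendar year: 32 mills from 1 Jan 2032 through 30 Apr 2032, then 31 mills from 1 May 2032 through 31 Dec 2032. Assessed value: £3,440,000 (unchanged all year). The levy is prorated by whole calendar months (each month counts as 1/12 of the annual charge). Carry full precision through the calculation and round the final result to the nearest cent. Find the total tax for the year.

£107,786.67

1 Jan – 30 Apr 2032: 4 months at 32 mills → £3,440,000 × 3.2% × 4/12 = £36,693.3333
1 May – 31 Dec 2032: 8 months at 31 mills → £3,440,000 × 3.1% × 8/12 = £71,093.3333
Total = £107,786.6667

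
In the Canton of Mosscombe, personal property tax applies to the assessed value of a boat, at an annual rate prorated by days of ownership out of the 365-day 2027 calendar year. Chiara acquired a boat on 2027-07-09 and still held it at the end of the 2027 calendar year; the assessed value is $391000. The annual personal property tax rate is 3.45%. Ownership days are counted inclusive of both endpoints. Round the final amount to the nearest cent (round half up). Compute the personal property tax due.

Days held (2027-07-09 to 2027-12-31): 176 out of 365
Tax = $391000 × 3.45% × 176/365 = $6504.5260

$6504.53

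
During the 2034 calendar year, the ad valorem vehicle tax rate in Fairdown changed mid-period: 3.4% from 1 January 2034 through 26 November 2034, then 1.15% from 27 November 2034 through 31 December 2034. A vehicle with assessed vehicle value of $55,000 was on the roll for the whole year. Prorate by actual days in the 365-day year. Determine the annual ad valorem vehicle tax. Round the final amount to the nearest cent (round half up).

1 January – 26 November 2034: 330 days at 3.4% → $55,000 × 3.4% × 330/365 = $1,690.6849
27 November – 31 December 2034: 35 days at 1.15% → $55,000 × 1.15% × 35/365 = $60.6507
Total = $1,751.3356

$1,751.34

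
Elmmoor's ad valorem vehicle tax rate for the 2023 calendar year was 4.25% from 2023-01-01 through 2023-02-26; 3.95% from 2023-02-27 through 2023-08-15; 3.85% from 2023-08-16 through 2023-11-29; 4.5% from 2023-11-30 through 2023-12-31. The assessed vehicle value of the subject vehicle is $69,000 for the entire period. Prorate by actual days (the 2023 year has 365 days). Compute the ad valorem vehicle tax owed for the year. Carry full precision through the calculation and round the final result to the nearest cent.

$2,771.06

2023-01-01 to 2023-02-26: 57 days at 4.25% → $69,000 × 4.25% × 57/365 = $457.9521
2023-02-27 to 2023-08-15: 170 days at 3.95% → $69,000 × 3.95% × 170/365 = $1,269.4110
2023-08-16 to 2023-11-29: 106 days at 3.85% → $69,000 × 3.85% × 106/365 = $771.4767
2023-11-30 to 2023-12-31: 32 days at 4.5% → $69,000 × 4.5% × 32/365 = $272.2192
Total = $2,771.0589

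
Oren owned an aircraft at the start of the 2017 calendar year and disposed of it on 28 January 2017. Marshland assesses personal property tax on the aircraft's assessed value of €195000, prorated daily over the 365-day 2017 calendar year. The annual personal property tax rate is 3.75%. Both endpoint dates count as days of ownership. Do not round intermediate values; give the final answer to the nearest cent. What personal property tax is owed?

Days held (1 January – 28 January 2017): 28 out of 365
Tax = €195000 × 3.75% × 28/365 = €560.9589

€560.96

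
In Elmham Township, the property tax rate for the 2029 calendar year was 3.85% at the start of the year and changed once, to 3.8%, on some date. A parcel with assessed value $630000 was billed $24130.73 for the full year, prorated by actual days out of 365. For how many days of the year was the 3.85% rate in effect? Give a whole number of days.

Let d = days at the first rate; then 365 − d days at the second rate.
$630000 × [3.85%·d + 3.8%·(365−d)] / 365 = $24130.73
Solving gives d = 221, so the new rate took effect on 10 Aug 2029.

221 days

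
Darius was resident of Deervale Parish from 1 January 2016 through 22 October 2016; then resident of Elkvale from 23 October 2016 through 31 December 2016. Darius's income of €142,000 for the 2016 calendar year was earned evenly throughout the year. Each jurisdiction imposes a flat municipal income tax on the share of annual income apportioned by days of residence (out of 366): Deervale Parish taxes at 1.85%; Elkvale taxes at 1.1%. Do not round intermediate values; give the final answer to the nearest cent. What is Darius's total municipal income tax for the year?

Deervale Parish, 1 January – 22 October 2016: 296 days → €142,000 × 1.85% × 296/366 = €2,124.5683
Elkvale, 23 October – 31 December 2016: 70 days → €142,000 × 1.1% × 70/366 = €298.7432
Total = €2,423.3115

€2,423.31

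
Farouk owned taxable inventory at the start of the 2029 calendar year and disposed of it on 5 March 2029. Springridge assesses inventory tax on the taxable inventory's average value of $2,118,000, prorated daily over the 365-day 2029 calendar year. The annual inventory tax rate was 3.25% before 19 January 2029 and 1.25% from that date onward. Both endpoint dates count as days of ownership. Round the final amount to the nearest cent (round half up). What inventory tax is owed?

$6,731.18

1 January – 18 January 2029: 18 days at 3.25% → $2,118,000 × 3.25% × 18/365 = $3,394.6027
19 January – 5 March 2029: 46 days at 1.25% → $2,118,000 × 1.25% × 46/365 = $3,336.5753
Total = $6,731.1781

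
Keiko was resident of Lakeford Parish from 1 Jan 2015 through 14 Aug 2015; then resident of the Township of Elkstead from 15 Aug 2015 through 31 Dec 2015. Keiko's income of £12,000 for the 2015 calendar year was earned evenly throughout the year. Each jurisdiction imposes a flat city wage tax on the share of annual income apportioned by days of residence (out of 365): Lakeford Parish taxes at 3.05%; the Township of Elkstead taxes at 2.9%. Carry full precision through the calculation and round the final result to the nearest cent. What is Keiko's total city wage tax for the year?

£359.15

Lakeford Parish, 1 Jan – 14 Aug 2015: 226 days → £12,000 × 3.05% × 226/365 = £226.6192
The Township of Elkstead, 15 Aug – 31 Dec 2015: 139 days → £12,000 × 2.9% × 139/365 = £132.5260
Total = £359.1452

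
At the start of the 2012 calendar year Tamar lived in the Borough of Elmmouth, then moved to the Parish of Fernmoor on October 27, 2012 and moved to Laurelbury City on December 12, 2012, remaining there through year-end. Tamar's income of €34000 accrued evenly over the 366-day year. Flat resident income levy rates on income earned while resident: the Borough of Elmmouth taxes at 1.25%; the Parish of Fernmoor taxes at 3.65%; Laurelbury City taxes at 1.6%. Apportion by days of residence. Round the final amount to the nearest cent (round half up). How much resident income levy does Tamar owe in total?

€534.06

The Borough of Elmmouth, January 1 – October 26, 2012: 300 days → €34000 × 1.25% × 300/366 = €348.3607
The Parish of Fernmoor, October 27 – December 11, 2012: 46 days → €34000 × 3.65% × 46/366 = €155.9727
Laurelbury City, December 12 – December 31, 2012: 20 days → €34000 × 1.6% × 20/366 = €29.7268
Total = €534.0601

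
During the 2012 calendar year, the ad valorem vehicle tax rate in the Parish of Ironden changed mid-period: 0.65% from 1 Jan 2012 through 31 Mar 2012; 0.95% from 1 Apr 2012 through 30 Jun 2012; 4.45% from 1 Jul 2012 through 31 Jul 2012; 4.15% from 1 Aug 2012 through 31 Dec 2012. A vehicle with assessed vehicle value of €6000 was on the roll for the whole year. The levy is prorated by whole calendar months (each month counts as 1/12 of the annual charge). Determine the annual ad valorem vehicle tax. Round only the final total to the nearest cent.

1 Jan – 31 Mar 2012: 3 months at 0.65% → €6000 × 0.65% × 3/12 = €9.7500
1 Apr – 30 Jun 2012: 3 months at 0.95% → €6000 × 0.95% × 3/12 = €14.2500
1 Jul – 31 Jul 2012: 1 month at 4.45% → €6000 × 4.45% × 1/12 = €22.2500
1 Aug – 31 Dec 2012: 5 months at 4.15% → €6000 × 4.15% × 5/12 = €103.7500
Total = €150.0000

€150.00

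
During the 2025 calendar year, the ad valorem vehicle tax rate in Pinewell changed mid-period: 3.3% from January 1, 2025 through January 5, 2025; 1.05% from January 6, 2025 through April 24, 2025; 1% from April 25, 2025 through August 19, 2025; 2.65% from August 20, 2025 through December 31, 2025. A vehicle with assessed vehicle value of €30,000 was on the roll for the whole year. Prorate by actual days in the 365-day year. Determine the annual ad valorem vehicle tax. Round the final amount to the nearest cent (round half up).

January 1 – January 5, 2025: 5 days at 3.3% → €30,000 × 3.3% × 5/365 = €13.5616
January 6 – April 24, 2025: 109 days at 1.05% → €30,000 × 1.05% × 109/365 = €94.0685
April 25 – August 19, 2025: 117 days at 1% → €30,000 × 1% × 117/365 = €96.1644
August 20 – December 31, 2025: 134 days at 2.65% → €30,000 × 2.65% × 134/365 = €291.8630
Total = €495.6575

€495.66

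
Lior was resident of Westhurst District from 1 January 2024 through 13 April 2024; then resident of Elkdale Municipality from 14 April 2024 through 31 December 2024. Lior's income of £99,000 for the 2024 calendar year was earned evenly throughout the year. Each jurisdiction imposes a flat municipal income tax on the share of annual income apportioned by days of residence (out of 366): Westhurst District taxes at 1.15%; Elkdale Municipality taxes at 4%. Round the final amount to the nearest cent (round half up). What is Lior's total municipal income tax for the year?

£3,158.26

Westhurst District, 1 January – 13 April 2024: 104 days → £99,000 × 1.15% × 104/366 = £323.5082
Elkdale Municipality, 14 April – 31 December 2024: 262 days → £99,000 × 4% × 262/366 = £2,834.7541
Total = £3,158.2623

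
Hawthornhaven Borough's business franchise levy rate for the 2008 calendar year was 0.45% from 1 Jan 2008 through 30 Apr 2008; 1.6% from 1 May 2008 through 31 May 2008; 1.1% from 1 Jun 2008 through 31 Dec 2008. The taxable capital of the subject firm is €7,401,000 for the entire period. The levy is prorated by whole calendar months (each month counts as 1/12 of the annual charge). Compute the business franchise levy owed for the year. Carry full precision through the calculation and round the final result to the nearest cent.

€68,459.25

1 Jan – 30 Apr 2008: 4 months at 0.45% → €7,401,000 × 0.45% × 4/12 = €11,101.5000
1 May – 31 May 2008: 1 month at 1.6% → €7,401,000 × 1.6% × 1/12 = €9,868.0000
1 Jun – 31 Dec 2008: 7 months at 1.1% → €7,401,000 × 1.1% × 7/12 = €47,489.7500
Total = €68,459.2500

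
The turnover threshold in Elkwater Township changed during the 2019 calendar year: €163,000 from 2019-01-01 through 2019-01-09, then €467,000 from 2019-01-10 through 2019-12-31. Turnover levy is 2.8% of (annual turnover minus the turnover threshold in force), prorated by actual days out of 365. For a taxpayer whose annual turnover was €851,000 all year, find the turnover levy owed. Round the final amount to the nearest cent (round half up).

2019-01-01 to 2019-01-09: 9 days, exemption €163,000 → (€851,000 − €163,000) × 2.8% × 9/365 = €475.0027
2019-01-10 to 2019-12-31: 356 days, exemption €467,000 → (€851,000 − €467,000) × 2.8% × 356/365 = €10,486.8822
Total = €10,961.8849

€10,961.88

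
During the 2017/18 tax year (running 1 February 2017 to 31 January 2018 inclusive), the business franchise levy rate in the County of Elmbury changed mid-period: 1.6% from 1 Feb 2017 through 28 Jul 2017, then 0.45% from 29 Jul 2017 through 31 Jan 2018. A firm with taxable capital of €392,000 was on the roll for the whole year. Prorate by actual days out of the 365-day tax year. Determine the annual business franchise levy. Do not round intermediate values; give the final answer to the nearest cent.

€3,962.42

1 Feb – 28 Jul 2017: 178 days at 1.6% → €392,000 × 1.6% × 178/365 = €3,058.6740
29 Jul 2017 – 31 Jan 2018: 187 days at 0.45% → €392,000 × 0.45% × 187/365 = €903.7479
Total = €3,962.4219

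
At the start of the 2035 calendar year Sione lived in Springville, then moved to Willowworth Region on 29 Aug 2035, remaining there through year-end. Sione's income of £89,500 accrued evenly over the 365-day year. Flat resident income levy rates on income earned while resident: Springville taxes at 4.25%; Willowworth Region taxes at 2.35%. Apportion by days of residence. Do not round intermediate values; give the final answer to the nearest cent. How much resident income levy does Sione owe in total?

£3,221.39

Springville, 1 Jan – 28 Aug 2035: 240 days → £89,500 × 4.25% × 240/365 = £2,501.0959
Willowworth Region, 29 Aug – 31 Dec 2035: 125 days → £89,500 × 2.35% × 125/365 = £720.2911
Total = £3,221.3870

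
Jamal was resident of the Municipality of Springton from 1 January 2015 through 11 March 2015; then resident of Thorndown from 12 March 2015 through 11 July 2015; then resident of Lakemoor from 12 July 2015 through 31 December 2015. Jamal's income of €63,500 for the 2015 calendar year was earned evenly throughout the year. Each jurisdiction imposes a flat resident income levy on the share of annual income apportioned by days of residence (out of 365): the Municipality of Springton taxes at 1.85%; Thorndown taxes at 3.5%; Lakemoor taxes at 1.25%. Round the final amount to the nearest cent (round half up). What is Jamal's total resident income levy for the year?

The Municipality of Springton, 1 January – 11 March 2015: 70 days → €63,500 × 1.85% × 70/365 = €225.2945
Thorndown, 12 March – 11 July 2015: 122 days → €63,500 × 3.5% × 122/365 = €742.8630
Lakemoor, 12 July – 31 December 2015: 173 days → €63,500 × 1.25% × 173/365 = €376.2158
Total = €1,344.3733

€1,344.37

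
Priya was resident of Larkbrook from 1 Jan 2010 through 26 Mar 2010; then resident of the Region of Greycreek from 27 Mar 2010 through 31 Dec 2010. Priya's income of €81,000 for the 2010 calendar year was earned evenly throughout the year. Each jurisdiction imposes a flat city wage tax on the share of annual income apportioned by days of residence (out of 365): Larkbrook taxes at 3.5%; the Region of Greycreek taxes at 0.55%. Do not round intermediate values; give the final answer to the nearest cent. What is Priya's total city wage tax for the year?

€1,001.96

Larkbrook, 1 Jan – 26 Mar 2010: 85 days → €81,000 × 3.5% × 85/365 = €660.2055
The Region of Greycreek, 27 Mar – 31 Dec 2010: 280 days → €81,000 × 0.55% × 280/365 = €341.7534
Total = €1,001.9589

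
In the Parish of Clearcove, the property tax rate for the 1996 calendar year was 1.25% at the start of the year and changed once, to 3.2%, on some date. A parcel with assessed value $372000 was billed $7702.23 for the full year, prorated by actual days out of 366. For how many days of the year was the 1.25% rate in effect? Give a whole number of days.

212 days

Let d = days at the first rate; then 366 − d days at the second rate.
$372000 × [1.25%·d + 3.2%·(366−d)] / 366 = $7702.23
Solving gives d = 212, so the new rate took effect on 31 Jul 1996.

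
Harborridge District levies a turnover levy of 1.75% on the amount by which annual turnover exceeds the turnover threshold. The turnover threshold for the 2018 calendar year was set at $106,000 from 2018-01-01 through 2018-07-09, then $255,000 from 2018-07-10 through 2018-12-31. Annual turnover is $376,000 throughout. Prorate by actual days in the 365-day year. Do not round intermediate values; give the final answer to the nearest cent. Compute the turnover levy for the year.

2018-01-01 to 2018-07-09: 190 days, exemption $106,000 → ($376,000 − $106,000) × 1.75% × 190/365 = $2,459.5890
2018-07-10 to 2018-12-31: 175 days, exemption $255,000 → ($376,000 − $255,000) × 1.75% × 175/365 = $1,015.2397
Total = $3,474.8288

$3,474.83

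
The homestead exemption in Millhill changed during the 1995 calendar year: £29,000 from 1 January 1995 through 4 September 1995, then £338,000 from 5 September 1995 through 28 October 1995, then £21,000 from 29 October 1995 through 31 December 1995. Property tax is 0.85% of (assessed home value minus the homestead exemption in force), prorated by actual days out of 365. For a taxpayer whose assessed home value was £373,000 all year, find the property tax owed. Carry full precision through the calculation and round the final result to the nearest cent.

£2,547.35

1 January – 4 September 1995: 247 days, exemption £29,000 → (£373,000 − £29,000) × 0.85% × 247/365 = £1,978.7068
5 September – 28 October 1995: 54 days, exemption £338,000 → (£373,000 − £338,000) × 0.85% × 54/365 = £44.0137
29 October – 31 December 1995: 64 days, exemption £21,000 → (£373,000 − £21,000) × 0.85% × 64/365 = £524.6247
Total = £2,547.3452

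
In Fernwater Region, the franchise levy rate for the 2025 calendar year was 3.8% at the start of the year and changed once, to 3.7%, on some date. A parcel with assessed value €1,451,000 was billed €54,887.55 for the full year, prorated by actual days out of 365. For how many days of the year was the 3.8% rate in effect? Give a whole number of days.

Let d = days at the first rate; then 365 − d days at the second rate.
€1,451,000 × [3.8%·d + 3.7%·(365−d)] / 365 = €54,887.55
Solving gives d = 302, so the new rate took effect on October 30, 2025.

302 days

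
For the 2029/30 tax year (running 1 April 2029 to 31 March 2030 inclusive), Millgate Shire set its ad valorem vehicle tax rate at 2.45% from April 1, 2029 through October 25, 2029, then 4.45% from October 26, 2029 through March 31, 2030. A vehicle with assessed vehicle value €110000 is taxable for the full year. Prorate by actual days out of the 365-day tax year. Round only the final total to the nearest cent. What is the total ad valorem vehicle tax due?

€3641.30

April 1 – October 25, 2029: 208 days at 2.45% → €110000 × 2.45% × 208/365 = €1535.7808
October 26, 2029 – March 31, 2030: 157 days at 4.45% → €110000 × 4.45% × 157/365 = €2105.5205
Total = €3641.3014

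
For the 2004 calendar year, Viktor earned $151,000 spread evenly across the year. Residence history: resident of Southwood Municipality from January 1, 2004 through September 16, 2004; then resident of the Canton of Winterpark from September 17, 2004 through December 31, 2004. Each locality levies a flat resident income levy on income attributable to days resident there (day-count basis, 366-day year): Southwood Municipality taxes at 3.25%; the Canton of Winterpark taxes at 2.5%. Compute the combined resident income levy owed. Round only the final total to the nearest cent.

$4,579.51

Southwood Municipality, January 1 – September 16, 2004: 260 days → $151,000 × 3.25% × 260/366 = $3,486.2022
The Canton of Winterpark, September 17 – December 31, 2004: 106 days → $151,000 × 2.5% × 106/366 = $1,093.3060
Total = $4,579.5082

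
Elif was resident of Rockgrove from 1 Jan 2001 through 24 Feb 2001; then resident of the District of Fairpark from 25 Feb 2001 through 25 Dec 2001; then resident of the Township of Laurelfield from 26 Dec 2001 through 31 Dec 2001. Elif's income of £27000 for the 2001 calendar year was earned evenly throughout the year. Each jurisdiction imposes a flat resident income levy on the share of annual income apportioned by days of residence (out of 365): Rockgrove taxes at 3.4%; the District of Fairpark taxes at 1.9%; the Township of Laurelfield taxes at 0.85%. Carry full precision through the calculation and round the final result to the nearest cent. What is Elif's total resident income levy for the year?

£569.37

Rockgrove, 1 Jan – 24 Feb 2001: 55 days → £27000 × 3.4% × 55/365 = £138.3288
The District of Fairpark, 25 Feb – 25 Dec 2001: 304 days → £27000 × 1.9% × 304/365 = £427.2658
The Township of Laurelfield, 26 Dec – 31 Dec 2001: 6 days → £27000 × 0.85% × 6/365 = £3.7726
Total = £569.3671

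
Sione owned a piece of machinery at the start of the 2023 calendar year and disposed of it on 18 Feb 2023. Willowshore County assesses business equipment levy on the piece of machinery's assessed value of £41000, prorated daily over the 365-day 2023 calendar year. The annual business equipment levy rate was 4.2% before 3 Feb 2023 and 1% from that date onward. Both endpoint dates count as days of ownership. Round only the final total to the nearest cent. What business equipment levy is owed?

£173.66

1 Jan – 2 Feb 2023: 33 days at 4.2% → £41000 × 4.2% × 33/365 = £155.6877
3 Feb – 18 Feb 2023: 16 days at 1% → £41000 × 1% × 16/365 = £17.9726
Total = £173.6603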